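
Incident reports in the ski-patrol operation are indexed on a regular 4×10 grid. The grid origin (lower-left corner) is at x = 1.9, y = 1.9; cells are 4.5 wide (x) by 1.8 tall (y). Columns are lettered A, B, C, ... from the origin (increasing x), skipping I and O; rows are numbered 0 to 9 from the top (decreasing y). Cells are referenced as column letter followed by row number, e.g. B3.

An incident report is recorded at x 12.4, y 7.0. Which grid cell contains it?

C7

Column index: ⌊(12.4 − 1.9) / 4.5⌋ = ⌊2.333⌋ = 2 → column C
Row offset from origin: ⌊(7.0 − 1.9) / 1.8⌋ = ⌊2.833⌋ = 2 → row 7 (counted from top)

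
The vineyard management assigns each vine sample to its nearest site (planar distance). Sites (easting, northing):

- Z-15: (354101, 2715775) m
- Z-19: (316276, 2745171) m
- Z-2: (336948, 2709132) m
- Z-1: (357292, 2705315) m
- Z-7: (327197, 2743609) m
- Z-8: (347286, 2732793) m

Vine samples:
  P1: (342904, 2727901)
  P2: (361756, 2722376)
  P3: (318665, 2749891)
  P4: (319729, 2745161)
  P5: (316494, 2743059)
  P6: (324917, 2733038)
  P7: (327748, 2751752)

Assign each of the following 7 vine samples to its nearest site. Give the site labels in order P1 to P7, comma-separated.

P1 → Z-8 (d²=43133588.00)
P2 → Z-15 (d²=102172226.00)
P3 → Z-19 (d²=27985721.00)
P4 → Z-19 (d²=11923309.00)
P5 → Z-19 (d²=4508068.00)
P6 → Z-7 (d²=116944441.00)
P7 → Z-7 (d²=66612050.00)

Z-8, Z-15, Z-19, Z-19, Z-19, Z-7, Z-7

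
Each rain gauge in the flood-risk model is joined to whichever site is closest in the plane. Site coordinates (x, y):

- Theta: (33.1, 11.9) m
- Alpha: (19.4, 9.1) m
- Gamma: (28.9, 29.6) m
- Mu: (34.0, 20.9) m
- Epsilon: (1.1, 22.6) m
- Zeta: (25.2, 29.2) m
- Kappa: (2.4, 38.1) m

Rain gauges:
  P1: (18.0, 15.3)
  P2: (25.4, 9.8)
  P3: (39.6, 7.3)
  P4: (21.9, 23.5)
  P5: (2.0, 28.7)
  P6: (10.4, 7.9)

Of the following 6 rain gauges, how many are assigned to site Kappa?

0

P1 → Alpha
P2 → Alpha
P3 → Theta
P4 → Zeta
P5 → Epsilon
P6 → Alpha
0 of the 6 go to Kappa.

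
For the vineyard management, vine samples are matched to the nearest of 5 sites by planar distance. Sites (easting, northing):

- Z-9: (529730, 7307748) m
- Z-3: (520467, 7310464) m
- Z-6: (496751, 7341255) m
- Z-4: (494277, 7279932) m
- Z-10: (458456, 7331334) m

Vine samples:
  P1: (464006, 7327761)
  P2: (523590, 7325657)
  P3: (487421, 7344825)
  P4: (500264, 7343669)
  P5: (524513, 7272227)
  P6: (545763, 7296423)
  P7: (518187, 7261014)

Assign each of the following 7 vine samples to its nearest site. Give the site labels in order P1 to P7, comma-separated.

P1 → Z-10 (d²=43568829.00)
P2 → Z-3 (d²=240580378.00)
P3 → Z-6 (d²=99793800.00)
P4 → Z-6 (d²=18168565.00)
P5 → Z-4 (d²=973582721.00)
P6 → Z-9 (d²=385312714.00)
P7 → Z-4 (d²=929578824.00)

Z-10, Z-3, Z-6, Z-6, Z-4, Z-9, Z-4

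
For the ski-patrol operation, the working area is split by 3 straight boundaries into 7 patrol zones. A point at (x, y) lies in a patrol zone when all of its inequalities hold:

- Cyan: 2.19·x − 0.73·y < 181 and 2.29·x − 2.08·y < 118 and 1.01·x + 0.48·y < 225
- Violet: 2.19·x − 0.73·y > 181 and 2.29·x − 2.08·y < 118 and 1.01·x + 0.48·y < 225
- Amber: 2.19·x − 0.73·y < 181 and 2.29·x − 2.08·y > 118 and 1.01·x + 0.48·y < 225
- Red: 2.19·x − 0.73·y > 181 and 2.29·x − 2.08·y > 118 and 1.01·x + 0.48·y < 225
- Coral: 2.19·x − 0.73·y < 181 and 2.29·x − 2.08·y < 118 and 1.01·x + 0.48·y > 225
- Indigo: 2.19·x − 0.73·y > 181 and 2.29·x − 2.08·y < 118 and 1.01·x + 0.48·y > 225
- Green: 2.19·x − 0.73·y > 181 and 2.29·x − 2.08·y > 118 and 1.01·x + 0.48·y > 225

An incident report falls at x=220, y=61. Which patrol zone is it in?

2.19·220 − 0.73·61 = 437.270, which is > 181
2.29·220 − 2.08·61 = 376.920, which is > 118
1.01·220 + 0.48·61 = 251.480, which is > 225
This sign pattern matches Green.

Green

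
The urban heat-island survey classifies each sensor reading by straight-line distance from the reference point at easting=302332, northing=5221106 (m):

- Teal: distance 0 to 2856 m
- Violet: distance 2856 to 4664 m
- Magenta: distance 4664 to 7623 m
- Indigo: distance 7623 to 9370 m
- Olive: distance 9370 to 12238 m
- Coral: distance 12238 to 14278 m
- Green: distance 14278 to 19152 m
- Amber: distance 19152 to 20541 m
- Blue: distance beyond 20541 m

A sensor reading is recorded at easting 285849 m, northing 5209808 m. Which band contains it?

Distance = √((285849−302332)² + (5209808−5221106)²) = √(271689289.000 + 127644804.000) = 19983.345 m.
19152 ≤ 19983.345 < 20541 → Amber.

Amber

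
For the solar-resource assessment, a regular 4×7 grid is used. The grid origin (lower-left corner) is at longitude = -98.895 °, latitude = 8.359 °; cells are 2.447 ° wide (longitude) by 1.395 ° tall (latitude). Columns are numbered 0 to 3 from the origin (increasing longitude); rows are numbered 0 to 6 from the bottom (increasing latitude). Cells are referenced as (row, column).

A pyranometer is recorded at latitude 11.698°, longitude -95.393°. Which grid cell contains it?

Column index: ⌊(-95.393 − -98.895) / 2.447⌋ = ⌊1.431⌋ = 1
Row offset from origin: ⌊(11.698 − 8.359) / 1.395⌋ = ⌊2.394⌋ = 2 → row 2

(2, 1)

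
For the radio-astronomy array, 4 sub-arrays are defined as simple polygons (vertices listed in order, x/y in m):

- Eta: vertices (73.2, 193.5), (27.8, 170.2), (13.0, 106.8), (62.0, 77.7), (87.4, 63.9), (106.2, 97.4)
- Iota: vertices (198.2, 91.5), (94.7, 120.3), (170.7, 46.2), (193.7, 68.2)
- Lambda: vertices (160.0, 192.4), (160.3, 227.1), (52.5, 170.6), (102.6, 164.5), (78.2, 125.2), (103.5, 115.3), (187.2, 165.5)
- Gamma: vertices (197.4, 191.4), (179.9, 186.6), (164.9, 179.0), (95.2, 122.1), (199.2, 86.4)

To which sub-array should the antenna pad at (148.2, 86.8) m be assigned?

Cast a ray rightward from (148.2, 86.8). For each polygon, the edges (by vertex number in listed order) whose endpoints lie on opposite sides of y = 86.8, where each meets that height, and whether that is right or left of the point:
Eta: 3–4 at x≈46.68 (left), 5–6 at x≈100.25 (left) → 0 crossings.
Iota: 2–3 at x≈129.06 (left), 4–1 at x≈197.29 (right) → 1 crossing.
Lambda: no edge straddles that height → 0 crossings.
Gamma: 4–5 at x≈198.03 (right), 5–1 at x≈199.19 (right) → 2 crossings.
Only Iota has an odd count, so the point is inside Iota.

Iota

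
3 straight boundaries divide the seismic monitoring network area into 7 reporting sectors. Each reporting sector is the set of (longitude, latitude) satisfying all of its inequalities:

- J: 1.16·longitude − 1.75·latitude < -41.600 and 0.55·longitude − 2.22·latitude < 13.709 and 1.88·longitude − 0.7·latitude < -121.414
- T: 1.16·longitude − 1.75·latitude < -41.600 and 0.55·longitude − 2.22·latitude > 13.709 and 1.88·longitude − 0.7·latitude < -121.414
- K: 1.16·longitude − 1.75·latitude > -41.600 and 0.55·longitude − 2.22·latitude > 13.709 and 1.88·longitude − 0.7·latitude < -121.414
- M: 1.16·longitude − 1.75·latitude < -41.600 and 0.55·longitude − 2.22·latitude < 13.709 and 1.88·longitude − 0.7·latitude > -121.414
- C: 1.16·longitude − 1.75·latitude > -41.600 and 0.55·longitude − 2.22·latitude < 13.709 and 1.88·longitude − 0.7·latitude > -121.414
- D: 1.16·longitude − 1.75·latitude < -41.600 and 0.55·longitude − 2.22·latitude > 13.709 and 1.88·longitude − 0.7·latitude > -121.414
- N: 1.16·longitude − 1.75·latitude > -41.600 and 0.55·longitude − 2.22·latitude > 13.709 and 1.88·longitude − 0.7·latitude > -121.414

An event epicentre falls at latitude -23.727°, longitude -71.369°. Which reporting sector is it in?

C

1.16·-71.369 − 1.75·-23.727 = -41.266, which is > -41.600
0.55·-71.369 − 2.22·-23.727 = 13.421, which is < 13.709
1.88·-71.369 − 0.7·-23.727 = -117.565, which is > -121.414
This sign pattern matches C.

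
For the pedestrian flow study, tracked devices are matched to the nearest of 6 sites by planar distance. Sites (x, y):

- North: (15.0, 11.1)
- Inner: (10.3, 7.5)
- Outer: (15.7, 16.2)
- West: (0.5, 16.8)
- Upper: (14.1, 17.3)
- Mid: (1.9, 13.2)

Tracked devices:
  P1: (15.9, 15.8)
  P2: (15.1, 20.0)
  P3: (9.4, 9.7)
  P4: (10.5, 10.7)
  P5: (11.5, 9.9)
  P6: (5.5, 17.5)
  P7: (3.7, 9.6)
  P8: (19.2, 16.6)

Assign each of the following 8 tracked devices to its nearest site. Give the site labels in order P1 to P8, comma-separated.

P1 → Outer (d²=0.20)
P2 → Upper (d²=8.29)
P3 → Inner (d²=5.65)
P4 → Inner (d²=10.28)
P5 → Inner (d²=7.20)
P6 → West (d²=25.49)
P7 → Mid (d²=16.20)
P8 → Outer (d²=12.41)

Outer, Upper, Inner, Inner, Inner, West, Mid, Outer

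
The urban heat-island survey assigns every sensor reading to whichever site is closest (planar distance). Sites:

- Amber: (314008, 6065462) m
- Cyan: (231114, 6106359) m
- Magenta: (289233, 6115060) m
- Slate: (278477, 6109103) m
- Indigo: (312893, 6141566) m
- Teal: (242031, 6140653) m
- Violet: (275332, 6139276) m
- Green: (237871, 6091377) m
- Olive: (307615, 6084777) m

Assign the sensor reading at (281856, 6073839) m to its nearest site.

Squared distances to each site:
Amber: 1103925233.000; Cyan: 3632300964.000; Magenta: 1753590970.000; Slate: 1254967337.000; Indigo: 5550241898.000; Teal: 6050141221.000; Violet: 4324563545.000; Green: 2242261669.000; Olive: 783165925.000.
Minimum at Olive.

Olive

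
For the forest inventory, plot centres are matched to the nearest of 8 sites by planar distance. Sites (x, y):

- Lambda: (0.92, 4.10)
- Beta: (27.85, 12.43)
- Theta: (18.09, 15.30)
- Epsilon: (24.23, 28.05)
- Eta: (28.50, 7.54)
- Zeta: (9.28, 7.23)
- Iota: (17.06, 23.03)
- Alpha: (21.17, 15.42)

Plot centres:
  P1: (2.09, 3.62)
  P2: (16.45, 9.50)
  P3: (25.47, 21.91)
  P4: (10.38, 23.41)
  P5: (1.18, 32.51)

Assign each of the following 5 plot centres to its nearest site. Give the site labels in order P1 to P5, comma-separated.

P1 → Lambda (d²=1.60)
P2 → Theta (d²=36.33)
P3 → Epsilon (d²=39.24)
P4 → Iota (d²=44.77)
P5 → Iota (d²=342.04)

Lambda, Theta, Epsilon, Iota, Iota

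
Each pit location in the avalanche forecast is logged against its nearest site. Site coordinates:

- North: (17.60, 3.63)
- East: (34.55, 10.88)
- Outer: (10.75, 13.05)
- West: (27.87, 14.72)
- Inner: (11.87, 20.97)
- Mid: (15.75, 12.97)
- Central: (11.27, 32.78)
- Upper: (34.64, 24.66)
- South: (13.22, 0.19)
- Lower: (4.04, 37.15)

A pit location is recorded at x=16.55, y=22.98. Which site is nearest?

Squared distances to each site:
North: 375.525; East: 470.410; Outer: 132.245; West: 196.370; Inner: 25.943; Mid: 100.840; Central: 123.918; Upper: 330.071; South: 530.473; Lower: 357.289.
Minimum at Inner.

Inner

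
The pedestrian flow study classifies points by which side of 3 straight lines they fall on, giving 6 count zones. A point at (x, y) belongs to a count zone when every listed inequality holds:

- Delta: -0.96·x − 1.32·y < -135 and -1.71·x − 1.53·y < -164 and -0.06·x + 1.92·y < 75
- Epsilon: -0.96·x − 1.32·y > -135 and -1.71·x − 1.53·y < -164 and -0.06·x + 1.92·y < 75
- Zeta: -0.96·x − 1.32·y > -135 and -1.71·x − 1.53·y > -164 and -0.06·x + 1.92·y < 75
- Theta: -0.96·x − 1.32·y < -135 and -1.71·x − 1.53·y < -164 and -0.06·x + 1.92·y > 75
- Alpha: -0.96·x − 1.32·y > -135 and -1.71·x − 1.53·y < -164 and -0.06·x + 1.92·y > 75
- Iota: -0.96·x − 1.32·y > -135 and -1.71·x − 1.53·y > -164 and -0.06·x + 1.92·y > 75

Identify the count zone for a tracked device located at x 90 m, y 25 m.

-0.96·90 − 1.32·25 = -119.400, which is > -135
-1.71·90 − 1.53·25 = -192.150, which is < -164
-0.06·90 + 1.92·25 = 42.600, which is < 75
This sign pattern matches Epsilon.

Epsilon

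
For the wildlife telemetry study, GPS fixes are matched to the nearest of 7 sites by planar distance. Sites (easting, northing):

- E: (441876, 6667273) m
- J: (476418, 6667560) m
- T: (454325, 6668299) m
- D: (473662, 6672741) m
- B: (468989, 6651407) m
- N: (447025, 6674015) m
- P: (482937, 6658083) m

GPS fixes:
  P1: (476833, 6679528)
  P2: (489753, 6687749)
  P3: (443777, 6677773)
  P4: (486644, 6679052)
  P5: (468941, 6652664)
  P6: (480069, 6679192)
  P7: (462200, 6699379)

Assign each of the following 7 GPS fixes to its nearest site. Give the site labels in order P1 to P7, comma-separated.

P1 → D (d²=56118610.00)
P2 → D (d²=484160345.00)
P3 → N (d²=24672068.00)
P4 → D (d²=208361045.00)
P5 → B (d²=1582353.00)
P6 → D (d²=82665050.00)
P7 → D (d²=840960488.00)

D, D, N, D, B, D, D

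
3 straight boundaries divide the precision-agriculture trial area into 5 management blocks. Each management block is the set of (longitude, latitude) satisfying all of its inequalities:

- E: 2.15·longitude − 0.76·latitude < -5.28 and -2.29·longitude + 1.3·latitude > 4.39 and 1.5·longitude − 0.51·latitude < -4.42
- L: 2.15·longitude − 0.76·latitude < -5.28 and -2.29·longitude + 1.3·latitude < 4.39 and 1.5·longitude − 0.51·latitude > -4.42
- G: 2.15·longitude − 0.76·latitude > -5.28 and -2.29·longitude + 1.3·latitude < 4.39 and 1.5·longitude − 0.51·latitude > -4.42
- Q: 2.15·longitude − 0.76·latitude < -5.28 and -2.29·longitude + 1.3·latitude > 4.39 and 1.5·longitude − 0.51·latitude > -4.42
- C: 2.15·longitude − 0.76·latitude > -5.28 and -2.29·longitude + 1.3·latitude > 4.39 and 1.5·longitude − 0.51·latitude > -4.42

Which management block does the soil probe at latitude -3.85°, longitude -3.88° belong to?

2.15·-3.88 − 0.76·-3.85 = -5.416, which is < -5.28
-2.29·-3.88 + 1.3·-3.85 = 3.880, which is < 4.39
1.5·-3.88 − 0.51·-3.85 = -3.857, which is > -4.42
This sign pattern matches L.

L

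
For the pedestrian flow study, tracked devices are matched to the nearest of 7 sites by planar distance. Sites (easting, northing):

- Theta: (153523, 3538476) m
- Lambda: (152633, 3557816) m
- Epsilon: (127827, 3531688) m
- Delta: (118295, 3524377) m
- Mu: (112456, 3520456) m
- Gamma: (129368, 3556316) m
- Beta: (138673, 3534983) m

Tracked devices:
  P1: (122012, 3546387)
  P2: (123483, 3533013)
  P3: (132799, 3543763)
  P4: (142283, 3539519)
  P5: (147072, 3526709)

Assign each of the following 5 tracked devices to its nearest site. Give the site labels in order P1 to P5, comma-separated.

Gamma, Epsilon, Beta, Beta, Beta

P1 → Gamma (d²=152695777.00)
P2 → Epsilon (d²=20625961.00)
P3 → Beta (d²=111592276.00)
P4 → Beta (d²=33607396.00)
P5 → Beta (d²=139002277.00)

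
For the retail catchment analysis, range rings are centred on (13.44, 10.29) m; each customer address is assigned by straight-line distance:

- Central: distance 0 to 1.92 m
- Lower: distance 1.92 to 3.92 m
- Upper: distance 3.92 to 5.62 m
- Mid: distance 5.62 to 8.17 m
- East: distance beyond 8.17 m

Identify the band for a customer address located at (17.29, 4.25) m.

Distance = √((17.29−13.44)² + (4.25−10.29)²) = √(14.822 + 36.482) = 7.163 m.
5.62 ≤ 7.163 < 8.17 → Mid.

Mid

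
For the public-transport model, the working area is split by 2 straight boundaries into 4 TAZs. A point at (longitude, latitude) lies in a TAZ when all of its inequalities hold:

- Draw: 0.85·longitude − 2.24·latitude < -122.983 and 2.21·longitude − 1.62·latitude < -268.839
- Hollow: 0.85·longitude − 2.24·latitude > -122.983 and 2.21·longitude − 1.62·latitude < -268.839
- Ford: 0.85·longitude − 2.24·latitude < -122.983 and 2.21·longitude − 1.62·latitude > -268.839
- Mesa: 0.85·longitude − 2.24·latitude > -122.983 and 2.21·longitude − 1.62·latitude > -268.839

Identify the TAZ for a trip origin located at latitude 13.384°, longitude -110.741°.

Ford

0.85·-110.741 − 2.24·13.384 = -124.110, which is < -122.983
2.21·-110.741 − 1.62·13.384 = -266.420, which is > -268.839
This sign pattern matches Ford.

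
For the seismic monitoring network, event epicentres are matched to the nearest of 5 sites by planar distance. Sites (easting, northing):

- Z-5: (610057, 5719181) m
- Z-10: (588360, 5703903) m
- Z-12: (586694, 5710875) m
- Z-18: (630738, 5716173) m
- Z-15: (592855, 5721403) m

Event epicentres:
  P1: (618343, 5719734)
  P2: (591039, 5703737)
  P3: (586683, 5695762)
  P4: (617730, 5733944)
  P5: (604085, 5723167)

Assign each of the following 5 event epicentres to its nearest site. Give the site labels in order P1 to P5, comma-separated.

Z-5, Z-10, Z-10, Z-5, Z-5

P1 → Z-5 (d²=68963605.00)
P2 → Z-10 (d²=7204597.00)
P3 → Z-10 (d²=69088210.00)
P4 → Z-5 (d²=276821098.00)
P5 → Z-5 (d²=51552980.00)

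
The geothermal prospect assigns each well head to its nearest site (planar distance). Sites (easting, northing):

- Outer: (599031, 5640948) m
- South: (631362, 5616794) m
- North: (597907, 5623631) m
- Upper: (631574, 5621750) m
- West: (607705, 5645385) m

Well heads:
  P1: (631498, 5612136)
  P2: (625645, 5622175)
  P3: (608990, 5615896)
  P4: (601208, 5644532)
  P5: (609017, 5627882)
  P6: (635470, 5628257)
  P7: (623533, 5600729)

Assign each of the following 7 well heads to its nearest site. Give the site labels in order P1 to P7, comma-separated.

P1 → South (d²=21715460.00)
P2 → Upper (d²=35333666.00)
P3 → North (d²=182663114.00)
P4 → Outer (d²=17584385.00)
P5 → North (d²=141503101.00)
P6 → Upper (d²=57519865.00)
P7 → South (d²=319377466.00)

South, Upper, North, Outer, North, Upper, South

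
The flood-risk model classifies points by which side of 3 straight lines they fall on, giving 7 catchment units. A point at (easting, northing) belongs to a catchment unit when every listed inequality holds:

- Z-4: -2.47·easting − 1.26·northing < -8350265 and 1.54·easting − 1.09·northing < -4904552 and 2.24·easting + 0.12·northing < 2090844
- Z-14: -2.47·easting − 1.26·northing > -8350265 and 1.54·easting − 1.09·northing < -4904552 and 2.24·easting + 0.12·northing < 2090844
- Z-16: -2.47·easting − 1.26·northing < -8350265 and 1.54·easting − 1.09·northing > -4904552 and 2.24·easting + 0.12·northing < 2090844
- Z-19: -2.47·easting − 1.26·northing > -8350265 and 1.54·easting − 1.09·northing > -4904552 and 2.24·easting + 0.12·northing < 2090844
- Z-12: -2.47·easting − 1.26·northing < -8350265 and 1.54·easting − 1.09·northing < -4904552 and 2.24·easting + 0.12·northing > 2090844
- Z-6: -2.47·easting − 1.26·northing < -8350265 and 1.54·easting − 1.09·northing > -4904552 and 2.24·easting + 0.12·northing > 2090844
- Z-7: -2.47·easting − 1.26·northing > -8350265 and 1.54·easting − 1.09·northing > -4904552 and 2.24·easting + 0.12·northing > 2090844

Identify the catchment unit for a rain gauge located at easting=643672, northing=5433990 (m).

Z-12

-2.47·643672 − 1.26·5433990 = -8436697.240, which is < -8350265
1.54·643672 − 1.09·5433990 = -4931794.220, which is < -4904552
2.24·643672 + 0.12·5433990 = 2093904.080, which is > 2090844
This sign pattern matches Z-12.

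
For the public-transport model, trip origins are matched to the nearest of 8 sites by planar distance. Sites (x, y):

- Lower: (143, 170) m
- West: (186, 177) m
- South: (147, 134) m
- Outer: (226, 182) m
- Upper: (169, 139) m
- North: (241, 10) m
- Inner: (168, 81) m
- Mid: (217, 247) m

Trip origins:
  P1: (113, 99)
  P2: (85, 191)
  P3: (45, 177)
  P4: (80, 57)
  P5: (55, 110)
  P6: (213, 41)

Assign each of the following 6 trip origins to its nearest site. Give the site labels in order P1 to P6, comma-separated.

South, Lower, Lower, Inner, South, North

P1 → South (d²=2381.00)
P2 → Lower (d²=3805.00)
P3 → Lower (d²=9653.00)
P4 → Inner (d²=8320.00)
P5 → South (d²=9040.00)
P6 → North (d²=1745.00)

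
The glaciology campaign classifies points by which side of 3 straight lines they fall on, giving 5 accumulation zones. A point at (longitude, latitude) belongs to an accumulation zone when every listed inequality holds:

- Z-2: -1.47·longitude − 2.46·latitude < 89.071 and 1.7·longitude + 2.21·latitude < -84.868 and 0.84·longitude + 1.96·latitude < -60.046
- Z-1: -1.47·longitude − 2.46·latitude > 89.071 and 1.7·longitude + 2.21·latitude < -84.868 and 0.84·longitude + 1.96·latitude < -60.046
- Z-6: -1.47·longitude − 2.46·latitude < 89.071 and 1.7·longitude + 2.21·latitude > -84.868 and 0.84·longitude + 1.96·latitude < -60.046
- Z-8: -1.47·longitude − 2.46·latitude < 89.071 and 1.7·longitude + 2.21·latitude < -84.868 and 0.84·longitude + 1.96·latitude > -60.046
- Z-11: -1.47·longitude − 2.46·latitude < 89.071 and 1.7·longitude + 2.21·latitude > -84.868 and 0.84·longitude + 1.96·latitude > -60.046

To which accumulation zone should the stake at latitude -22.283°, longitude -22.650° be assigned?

-1.47·-22.650 − 2.46·-22.283 = 88.112, which is < 89.071
1.7·-22.650 + 2.21·-22.283 = -87.750, which is < -84.868
0.84·-22.650 + 1.96·-22.283 = -62.701, which is < -60.046
This sign pattern matches Z-2.

Z-2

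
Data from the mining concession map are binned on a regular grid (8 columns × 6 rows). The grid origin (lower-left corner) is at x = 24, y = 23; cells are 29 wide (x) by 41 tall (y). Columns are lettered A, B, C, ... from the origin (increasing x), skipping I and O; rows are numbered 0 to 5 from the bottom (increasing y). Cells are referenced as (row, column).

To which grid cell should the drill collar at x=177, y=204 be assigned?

Column index: ⌊(177 − 24) / 29⌋ = ⌊5.276⌋ = 5 → column F
Row offset from origin: ⌊(204 − 23) / 41⌋ = ⌊4.415⌋ = 4 → row 4

(4, F)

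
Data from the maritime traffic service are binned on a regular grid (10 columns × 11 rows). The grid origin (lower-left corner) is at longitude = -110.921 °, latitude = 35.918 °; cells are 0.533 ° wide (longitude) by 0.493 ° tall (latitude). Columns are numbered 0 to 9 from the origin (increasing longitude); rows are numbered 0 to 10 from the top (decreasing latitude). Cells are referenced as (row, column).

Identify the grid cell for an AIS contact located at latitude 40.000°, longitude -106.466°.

Column index: ⌊(-106.466 − -110.921) / 0.533⌋ = ⌊8.358⌋ = 8
Row offset from origin: ⌊(40.000 − 35.918) / 0.493⌋ = ⌊8.280⌋ = 8 → row 2 (counted from top)

(2, 8)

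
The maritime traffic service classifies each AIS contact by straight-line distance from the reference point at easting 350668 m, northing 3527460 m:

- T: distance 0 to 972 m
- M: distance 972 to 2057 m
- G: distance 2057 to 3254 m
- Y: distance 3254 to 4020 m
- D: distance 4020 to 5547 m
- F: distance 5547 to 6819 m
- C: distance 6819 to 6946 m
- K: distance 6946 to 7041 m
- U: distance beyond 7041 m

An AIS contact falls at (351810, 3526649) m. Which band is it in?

Distance = √((351810−350668)² + (3526649−3527460)²) = √(1304164.000 + 657721.000) = 1400.673 m.
972 ≤ 1400.673 < 2057 → M.

M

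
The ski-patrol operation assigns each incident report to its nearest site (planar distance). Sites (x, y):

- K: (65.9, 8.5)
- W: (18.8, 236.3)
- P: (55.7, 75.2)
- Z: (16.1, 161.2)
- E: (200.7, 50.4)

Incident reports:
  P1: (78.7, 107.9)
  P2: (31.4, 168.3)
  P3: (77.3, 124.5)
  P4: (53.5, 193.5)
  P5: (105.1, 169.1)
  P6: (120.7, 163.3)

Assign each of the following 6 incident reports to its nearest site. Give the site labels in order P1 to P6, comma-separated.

P, Z, P, Z, Z, Z

P1 → P (d²=1598.29)
P2 → Z (d²=284.50)
P3 → P (d²=2897.05)
P4 → Z (d²=2442.05)
P5 → Z (d²=7983.41)
P6 → Z (d²=10945.57)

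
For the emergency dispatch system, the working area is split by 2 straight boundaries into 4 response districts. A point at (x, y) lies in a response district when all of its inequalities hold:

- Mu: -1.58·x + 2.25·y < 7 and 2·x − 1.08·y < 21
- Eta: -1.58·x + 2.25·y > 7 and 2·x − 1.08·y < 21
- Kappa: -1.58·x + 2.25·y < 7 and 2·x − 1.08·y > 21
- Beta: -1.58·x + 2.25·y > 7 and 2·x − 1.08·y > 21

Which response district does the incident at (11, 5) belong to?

-1.58·11 + 2.25·5 = -6.130, which is < 7
2·11 − 1.08·5 = 16.600, which is < 21
This sign pattern matches Mu.

Mu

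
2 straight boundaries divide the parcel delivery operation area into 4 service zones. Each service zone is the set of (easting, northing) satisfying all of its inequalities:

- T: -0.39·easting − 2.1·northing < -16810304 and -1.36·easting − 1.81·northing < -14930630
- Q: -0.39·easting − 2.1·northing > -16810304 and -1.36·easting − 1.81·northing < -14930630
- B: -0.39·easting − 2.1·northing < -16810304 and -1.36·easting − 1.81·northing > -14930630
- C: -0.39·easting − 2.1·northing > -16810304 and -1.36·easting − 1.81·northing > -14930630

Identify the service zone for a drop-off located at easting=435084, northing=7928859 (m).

T

-0.39·435084 − 2.1·7928859 = -16820286.660, which is < -16810304
-1.36·435084 − 1.81·7928859 = -14942949.030, which is < -14930630
This sign pattern matches T.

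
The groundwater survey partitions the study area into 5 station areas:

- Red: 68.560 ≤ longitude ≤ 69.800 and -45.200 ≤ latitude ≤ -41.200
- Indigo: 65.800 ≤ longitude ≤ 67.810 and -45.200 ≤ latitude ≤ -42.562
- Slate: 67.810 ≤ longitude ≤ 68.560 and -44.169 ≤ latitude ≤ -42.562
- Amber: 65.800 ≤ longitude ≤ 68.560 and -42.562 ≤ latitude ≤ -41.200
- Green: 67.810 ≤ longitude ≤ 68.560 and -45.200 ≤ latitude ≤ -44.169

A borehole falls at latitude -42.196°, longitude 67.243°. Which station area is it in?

The point has longitude = 67.243 and latitude = -42.196.
Only Amber satisfies 65.800 ≤ longitude ≤ 68.560 and -42.562 ≤ latitude ≤ -41.200.

Amber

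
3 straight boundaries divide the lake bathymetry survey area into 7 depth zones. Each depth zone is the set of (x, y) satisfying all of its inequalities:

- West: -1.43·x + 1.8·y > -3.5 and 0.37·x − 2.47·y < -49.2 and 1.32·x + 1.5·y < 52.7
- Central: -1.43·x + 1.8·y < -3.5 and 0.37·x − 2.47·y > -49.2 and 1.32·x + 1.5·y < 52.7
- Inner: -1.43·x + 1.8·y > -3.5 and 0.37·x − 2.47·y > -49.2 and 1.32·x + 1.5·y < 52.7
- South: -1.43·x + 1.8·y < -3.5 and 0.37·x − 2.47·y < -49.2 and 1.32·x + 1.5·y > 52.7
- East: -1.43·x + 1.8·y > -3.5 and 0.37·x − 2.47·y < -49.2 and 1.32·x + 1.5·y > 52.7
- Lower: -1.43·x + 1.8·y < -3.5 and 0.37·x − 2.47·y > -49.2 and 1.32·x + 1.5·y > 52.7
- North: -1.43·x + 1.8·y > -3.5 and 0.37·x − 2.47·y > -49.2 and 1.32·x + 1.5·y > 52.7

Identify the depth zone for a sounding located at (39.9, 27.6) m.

South

-1.43·39.9 + 1.8·27.6 = -7.377, which is < -3.5
0.37·39.9 − 2.47·27.6 = -53.409, which is < -49.2
1.32·39.9 + 1.5·27.6 = 94.068, which is > 52.7
This sign pattern matches South.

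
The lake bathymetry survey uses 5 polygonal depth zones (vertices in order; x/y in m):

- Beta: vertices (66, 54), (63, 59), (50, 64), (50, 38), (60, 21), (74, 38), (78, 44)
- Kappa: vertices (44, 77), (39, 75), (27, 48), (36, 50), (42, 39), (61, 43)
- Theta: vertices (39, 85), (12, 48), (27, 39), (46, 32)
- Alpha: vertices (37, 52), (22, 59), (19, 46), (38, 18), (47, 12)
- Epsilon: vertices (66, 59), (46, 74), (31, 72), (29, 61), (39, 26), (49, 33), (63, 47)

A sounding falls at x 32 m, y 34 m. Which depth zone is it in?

Cast a ray rightward from (32, 34). For each polygon, the edges (by vertex number in listed order) whose endpoints lie on opposite sides of y = 34, where each meets that height, and whether that is right or left of the point:
Beta: 4–5 at x≈52.4 (right), 5–6 at x≈70.7 (right) → 2 crossings.
Kappa: no edge straddles that height → 0 crossings.
Theta: 3–4 at x≈40.6 (right), 4–1 at x≈45.7 (right) → 2 crossings.
Alpha: 3–4 at x≈27.1 (left), 5–1 at x≈41.5 (right) → 1 crossing.
Epsilon: 4–5 at x≈36.7 (right), 6–7 at x≈50.0 (right) → 2 crossings.
Only Alpha has an odd count, so the point is inside Alpha.

Alpha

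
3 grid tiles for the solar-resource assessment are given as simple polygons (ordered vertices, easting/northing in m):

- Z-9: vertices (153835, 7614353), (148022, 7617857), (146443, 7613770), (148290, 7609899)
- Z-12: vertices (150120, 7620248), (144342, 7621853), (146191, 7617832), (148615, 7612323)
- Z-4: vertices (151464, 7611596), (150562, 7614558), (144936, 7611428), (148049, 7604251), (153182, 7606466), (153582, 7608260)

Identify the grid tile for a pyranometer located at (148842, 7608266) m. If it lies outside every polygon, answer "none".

Z-4

Cast a ray rightward from (148842, 7608266). For each polygon, the edges (by vertex number in listed order) whose endpoints lie on opposite sides of northing = 7608266, where each meets that height, and whether that is right or left of the point:
Z-9: no edge straddles that height → 0 crossings.
Z-12: no edge straddles that height → 0 crossings.
Z-4: 3–4 at easting≈146307.5 (left), 6–1 at easting≈153578.2 (right) → 1 crossing.
Only Z-4 has an odd count, so the point is inside Z-4.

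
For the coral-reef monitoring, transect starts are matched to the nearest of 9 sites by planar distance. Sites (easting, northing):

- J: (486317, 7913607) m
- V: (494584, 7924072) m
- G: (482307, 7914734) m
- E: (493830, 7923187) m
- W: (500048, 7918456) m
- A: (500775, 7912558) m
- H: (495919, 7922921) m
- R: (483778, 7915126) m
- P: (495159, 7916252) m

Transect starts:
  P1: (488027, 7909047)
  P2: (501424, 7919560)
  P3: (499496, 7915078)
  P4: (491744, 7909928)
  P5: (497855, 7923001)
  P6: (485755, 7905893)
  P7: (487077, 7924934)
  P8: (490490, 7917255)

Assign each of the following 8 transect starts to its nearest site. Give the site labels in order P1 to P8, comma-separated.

P1 → J (d²=23717700.00)
P2 → W (d²=3112192.00)
P3 → A (d²=7986241.00)
P4 → J (d²=42987370.00)
P5 → H (d²=3754496.00)
P6 → J (d²=59821640.00)
P7 → E (d²=48655018.00)
P8 → P (d²=22805570.00)

J, W, A, J, H, J, E, P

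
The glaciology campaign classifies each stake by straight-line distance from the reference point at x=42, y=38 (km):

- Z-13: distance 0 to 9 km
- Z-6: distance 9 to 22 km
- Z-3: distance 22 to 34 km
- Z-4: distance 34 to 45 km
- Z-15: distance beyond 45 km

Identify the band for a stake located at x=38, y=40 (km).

Z-13

Distance = √((38−42)² + (40−38)²) = √(16.000 + 4.000) = 4.472 km.
0 ≤ 4.472 < 9 → Z-13.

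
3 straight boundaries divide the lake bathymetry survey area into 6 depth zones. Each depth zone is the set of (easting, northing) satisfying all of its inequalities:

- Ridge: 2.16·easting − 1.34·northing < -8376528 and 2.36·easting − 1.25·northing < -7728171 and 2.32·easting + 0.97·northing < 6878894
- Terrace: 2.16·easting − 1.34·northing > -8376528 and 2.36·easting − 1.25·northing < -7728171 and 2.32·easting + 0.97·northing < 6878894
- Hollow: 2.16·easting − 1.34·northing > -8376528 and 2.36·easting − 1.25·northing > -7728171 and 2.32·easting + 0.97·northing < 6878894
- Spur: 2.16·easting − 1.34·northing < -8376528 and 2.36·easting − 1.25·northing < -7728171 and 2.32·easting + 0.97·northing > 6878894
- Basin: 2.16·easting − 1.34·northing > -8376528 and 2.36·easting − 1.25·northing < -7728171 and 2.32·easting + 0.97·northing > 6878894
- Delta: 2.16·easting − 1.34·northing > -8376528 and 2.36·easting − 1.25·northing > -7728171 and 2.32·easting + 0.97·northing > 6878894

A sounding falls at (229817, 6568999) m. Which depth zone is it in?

Delta

2.16·229817 − 1.34·6568999 = -8306053.940, which is > -8376528
2.36·229817 − 1.25·6568999 = -7668880.630, which is > -7728171
2.32·229817 + 0.97·6568999 = 6905104.470, which is > 6878894
This sign pattern matches Delta.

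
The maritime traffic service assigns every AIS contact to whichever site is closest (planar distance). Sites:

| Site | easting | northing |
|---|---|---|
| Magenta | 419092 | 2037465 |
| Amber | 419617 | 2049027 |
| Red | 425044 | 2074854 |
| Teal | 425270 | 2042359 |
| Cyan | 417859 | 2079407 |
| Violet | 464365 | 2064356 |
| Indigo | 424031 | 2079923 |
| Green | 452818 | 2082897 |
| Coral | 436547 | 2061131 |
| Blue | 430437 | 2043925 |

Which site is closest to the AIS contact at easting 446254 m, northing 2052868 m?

Coral

Squared distances to each site:
Magenta: 975026653.000; Amber: 724283050.000; Red: 933248296.000; Teal: 550767337.000; Cyan: 1510594546.000; Violet: 459982465.000; Indigo: 1225834754.000; Green: 944826937.000; Coral: 162503018.000; Blue: 330154738.000.
Minimum at Coral.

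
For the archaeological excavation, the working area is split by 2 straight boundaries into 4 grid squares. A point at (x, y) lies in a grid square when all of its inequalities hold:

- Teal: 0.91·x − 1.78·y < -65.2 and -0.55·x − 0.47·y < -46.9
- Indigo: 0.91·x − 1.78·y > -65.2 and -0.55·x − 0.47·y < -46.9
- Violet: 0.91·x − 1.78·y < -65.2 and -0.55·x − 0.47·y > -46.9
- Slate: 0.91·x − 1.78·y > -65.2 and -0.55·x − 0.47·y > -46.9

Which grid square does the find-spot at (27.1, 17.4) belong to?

Slate

0.91·27.1 − 1.78·17.4 = -6.311, which is > -65.2
-0.55·27.1 − 0.47·17.4 = -23.083, which is > -46.9
This sign pattern matches Slate.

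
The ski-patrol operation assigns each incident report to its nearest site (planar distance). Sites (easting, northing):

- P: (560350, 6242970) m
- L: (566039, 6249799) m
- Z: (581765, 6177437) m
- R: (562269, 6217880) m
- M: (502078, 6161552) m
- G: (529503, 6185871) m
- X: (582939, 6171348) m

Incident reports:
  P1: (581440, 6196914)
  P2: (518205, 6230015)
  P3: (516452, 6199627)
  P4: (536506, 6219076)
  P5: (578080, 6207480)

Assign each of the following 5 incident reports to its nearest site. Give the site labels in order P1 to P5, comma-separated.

Z, P, G, R, R

P1 → Z (d²=379459154.00)
P2 → P (d²=1944033050.00)
P3 → G (d²=359556137.00)
P4 → R (d²=665162585.00)
P5 → R (d²=358147721.00)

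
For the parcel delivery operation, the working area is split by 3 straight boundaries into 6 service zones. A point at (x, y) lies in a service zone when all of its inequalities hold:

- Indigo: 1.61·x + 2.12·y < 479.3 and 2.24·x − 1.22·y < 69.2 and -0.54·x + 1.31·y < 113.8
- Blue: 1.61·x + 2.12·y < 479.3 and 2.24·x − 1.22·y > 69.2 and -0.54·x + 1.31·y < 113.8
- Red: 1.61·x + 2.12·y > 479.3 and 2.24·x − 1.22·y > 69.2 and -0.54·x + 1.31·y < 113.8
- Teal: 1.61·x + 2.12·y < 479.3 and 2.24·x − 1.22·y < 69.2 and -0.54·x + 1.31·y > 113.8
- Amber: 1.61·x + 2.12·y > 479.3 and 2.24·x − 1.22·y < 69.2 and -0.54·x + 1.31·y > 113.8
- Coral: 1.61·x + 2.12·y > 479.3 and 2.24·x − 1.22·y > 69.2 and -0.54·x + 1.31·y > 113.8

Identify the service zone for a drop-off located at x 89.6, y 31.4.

1.61·89.6 + 2.12·31.4 = 210.824, which is < 479.3
2.24·89.6 − 1.22·31.4 = 162.396, which is > 69.2
-0.54·89.6 + 1.31·31.4 = -7.250, which is < 113.8
This sign pattern matches Blue.

Blue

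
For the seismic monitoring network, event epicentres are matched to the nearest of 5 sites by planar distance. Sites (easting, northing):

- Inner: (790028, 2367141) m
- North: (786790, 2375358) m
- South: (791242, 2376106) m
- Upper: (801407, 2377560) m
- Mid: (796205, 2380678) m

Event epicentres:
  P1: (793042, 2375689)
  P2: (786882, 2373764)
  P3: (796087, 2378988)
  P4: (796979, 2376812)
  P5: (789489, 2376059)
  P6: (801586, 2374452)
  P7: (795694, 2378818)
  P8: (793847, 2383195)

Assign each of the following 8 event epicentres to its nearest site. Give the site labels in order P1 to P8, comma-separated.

P1 → South (d²=3413889.00)
P2 → North (d²=2549300.00)
P3 → Mid (d²=2870024.00)
P4 → Mid (d²=15545032.00)
P5 → South (d²=3075218.00)
P6 → Upper (d²=9691705.00)
P7 → Mid (d²=3720721.00)
P8 → Mid (d²=11895453.00)

South, North, Mid, Mid, South, Upper, Mid, Mid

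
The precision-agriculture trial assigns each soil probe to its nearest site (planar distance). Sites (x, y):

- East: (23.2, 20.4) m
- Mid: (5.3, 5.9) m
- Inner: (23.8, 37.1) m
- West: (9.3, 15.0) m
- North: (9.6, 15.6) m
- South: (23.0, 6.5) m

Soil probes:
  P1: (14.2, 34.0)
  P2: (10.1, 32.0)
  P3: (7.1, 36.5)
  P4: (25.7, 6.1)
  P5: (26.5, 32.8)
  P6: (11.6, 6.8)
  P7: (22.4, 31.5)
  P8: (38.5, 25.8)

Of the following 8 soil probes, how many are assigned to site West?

0

P1 → Inner
P2 → Inner
P3 → Inner
P4 → South
P5 → Inner
P6 → Mid
P7 → Inner
P8 → East
0 of the 8 go to West.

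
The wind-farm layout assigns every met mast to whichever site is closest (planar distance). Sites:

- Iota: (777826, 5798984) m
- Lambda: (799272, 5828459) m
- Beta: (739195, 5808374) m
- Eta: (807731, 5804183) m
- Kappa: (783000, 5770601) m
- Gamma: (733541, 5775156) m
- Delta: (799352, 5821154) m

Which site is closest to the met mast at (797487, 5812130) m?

Delta

Squared distances to each site:
Iota: 559372237.000; Lambda: 269822466.000; Beta: 3412064800.000; Eta: 168094345.000; Kappa: 1934531010.000; Gamma: 5456167592.000; Delta: 84910801.000.
Minimum at Delta.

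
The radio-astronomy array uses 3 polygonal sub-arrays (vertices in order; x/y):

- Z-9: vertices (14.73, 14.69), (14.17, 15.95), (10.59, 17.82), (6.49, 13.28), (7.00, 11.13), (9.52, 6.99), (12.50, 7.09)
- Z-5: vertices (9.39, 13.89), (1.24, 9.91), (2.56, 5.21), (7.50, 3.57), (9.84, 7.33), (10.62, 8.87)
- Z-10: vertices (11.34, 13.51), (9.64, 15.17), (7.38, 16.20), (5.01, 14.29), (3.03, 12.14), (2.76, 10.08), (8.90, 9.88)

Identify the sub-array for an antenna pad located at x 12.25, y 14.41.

Z-9

Cast a ray rightward from (12.25, 14.41). For each polygon, the edges (by vertex number in listed order) whose endpoints lie on opposite sides of y = 14.41, where each meets that height, and whether that is right or left of the point:
Z-9: 3–4 at x≈7.510 (left), 7–1 at x≈14.648 (right) → 1 crossing.
Z-5: no edge straddles that height → 0 crossings.
Z-10: 1–2 at x≈10.418 (left), 3–4 at x≈5.159 (left) → 0 crossings.
Only Z-9 has an odd count, so the point is inside Z-9.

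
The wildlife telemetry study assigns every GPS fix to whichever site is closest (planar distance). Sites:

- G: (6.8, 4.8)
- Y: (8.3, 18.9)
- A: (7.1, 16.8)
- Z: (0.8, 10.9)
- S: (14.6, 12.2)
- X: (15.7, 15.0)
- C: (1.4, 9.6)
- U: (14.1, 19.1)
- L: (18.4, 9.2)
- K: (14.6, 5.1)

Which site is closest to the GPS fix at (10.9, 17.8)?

Squared distances to each site:
G: 185.810; Y: 7.970; A: 15.440; Z: 149.620; S: 45.050; X: 30.880; C: 157.490; U: 11.930; L: 130.210; K: 174.980.
Minimum at Y.

Y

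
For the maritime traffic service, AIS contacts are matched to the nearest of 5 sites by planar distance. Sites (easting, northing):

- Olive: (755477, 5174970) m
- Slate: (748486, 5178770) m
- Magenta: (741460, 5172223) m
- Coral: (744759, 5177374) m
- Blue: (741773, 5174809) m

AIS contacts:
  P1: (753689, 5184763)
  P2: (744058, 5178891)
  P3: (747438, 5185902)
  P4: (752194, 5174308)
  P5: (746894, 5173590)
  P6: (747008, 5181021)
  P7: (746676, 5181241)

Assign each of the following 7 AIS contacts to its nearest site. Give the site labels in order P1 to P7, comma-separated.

Slate, Coral, Slate, Olive, Coral, Slate, Slate

P1 → Slate (d²=62987258.00)
P2 → Coral (d²=2792690.00)
P3 → Slate (d²=51963728.00)
P4 → Olive (d²=11216333.00)
P5 → Coral (d²=18876881.00)
P6 → Slate (d²=7251485.00)
P7 → Slate (d²=9381941.00)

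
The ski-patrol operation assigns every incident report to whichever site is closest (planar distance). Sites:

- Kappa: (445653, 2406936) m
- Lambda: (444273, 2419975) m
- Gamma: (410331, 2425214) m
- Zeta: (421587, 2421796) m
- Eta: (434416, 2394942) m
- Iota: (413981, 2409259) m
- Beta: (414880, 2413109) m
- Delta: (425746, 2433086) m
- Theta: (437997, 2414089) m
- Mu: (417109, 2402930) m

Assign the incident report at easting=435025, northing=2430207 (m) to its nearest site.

Squared distances to each site:
Kappa: 654493825.000; Lambda: 190219328.000; Gamma: 634723685.000; Zeta: 251324765.000; Eta: 1243991106.000; Iota: 881668640.000; Beta: 698162629.000; Delta: 94388482.000; Theta: 268622708.000; Mu: 1065017785.000.
Minimum at Delta.

Delta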